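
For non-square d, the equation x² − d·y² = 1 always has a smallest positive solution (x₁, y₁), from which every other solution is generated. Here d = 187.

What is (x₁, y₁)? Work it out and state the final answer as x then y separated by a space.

1682 123

√187 = [13; 1,2,13,2,1,26, …], period ℓ=6 (even) → k=5
a_0=13:  p_0=13·1+0=13,  q_0=13·0+1=1
…
a_4=2:  p_4=2·547+41=1135,  q_4=2·40+3=83
a_5=1:  p_5=1·1135+547=1682,  q_5=1·83+40=123
(x₁, y₁) = (1682, 123);  1682² − 187·123² = 1 ✓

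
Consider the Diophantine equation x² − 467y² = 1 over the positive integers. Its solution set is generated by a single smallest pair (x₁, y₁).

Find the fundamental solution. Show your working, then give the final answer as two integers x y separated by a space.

[21; 1,1,1,1,3,…,1,1,42] for √467; ℓ=14 ⇒ convergent index 13
k=0  a_k=21  p_k/q_k = 21/1
k=1  a_k=1  p_k/q_k = 22/1
k=2  a_k=1  p_k/q_k = 43/2
k=3  a_k=1  p_k/q_k = 65/3
k=4  a_k=1  p_k/q_k = 108/5
k=5  a_k=3  p_k/q_k = 389/18
k=6  a_k=3  p_k/q_k = 1275/59
k=7  a_k=21  p_k/q_k = 27164/1257
…
k=9  a_k=3  p_k/q_k = 275465/12747
…
k=11  a_k=1  p_k/q_k = 633697/29324
k=12  a_k=1  p_k/q_k = 991929/45901
k=13  a_k=1  p_k/q_k = 1625626/75225
(x₁, y₁) = (1625626, 75225);  1625626² − 467·75225² = 1 ✓

1625626 75225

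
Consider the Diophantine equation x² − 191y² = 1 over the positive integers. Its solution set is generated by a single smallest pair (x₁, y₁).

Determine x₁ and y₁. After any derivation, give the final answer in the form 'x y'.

√191 = [13; 1,4,1,1,3,…,4,1,26, …], period ℓ=16 (even) → k=15
a_0=13:  p_0=13·1+0=13,  q_0=13·0+1=1
a_1=1:  p_1=1·13+1=14,  q_1=1·1+0=1
…
a_7=2:  p_7=2·1230+539=2999,  q_7=2·89+39=217
…
a_10=2:  p_10=2·83433+40217=207083,  q_10=2·6037+2910=14984
…
a_13=1:  p_13=1·911765+704682=1616447,  q_13=1·65973+50989=116962
a_14=4:  p_14=4·1616447+911765=7377553,  q_14=4·116962+65973=533821
a_15=1:  p_15=1·7377553+1616447=8994000,  q_15=1·533821+116962=650783
→ (8994000, 650783).  Check: 8994000²=80892036000000, 191·650783²=80892035999999, difference 1.

8994000 650783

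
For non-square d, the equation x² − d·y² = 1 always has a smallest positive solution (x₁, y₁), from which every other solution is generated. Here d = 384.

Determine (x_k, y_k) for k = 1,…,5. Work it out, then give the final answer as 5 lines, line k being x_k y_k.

4801 245
46099201 2352490
442644523201 22588608735
4250272665676801 216895818720980
40811117693184120001 2082633628770241225

√384 = [19; 1,1,2,9,2,1,1,38, …], period ℓ=8 (even) → k=7
i=0: a=19 ⇒ p=19, q=1
…
i=2: a=1 ⇒ p=39, q=2
i=3: a=2 ⇒ p=98, q=5
…
i=5: a=2 ⇒ p=1940, q=99
i=6: a=1 ⇒ p=2861, q=146
i=7: a=1 ⇒ p=4801, q=245
fundamental: x₁=4801, y₁=245  (since 23049601 − 384·60025 = 1)
n=2: (4801,245)∘(4801,245) = (4801·4801+384·245·245, 4801·245+245·4801) = (46099201,2352490)
n=3: (46099201,2352490)∘(4801,245) = (4801·46099201+384·245·2352490, 4801·2352490+245·46099201) = (442644523201,22588608735)
n=4: (442644523201,22588608735)∘(4801,245) = (4801·442644523201+384·245·22588608735, 4801·22588608735+245·442644523201) = (4250272665676801,216895818720980)
n=5: (4250272665676801,216895818720980)∘(4801,245) = (4801·4250272665676801+384·245·216895818720980, 4801·216895818720980+245·4250272665676801) = (40811117693184120001,2082633628770241225)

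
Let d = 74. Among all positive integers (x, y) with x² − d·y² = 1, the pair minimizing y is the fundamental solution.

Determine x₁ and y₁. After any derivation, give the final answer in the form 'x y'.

√74 = [8; 1,1,1,1,16, …], period ℓ=5 (odd) → k=9
k=0  a_k=8  p_k/q_k = 8/1
k=1  a_k=1  p_k/q_k = 9/1
k=2  a_k=1  p_k/q_k = 17/2
k=3  a_k=1  p_k/q_k = 26/3
k=4  a_k=1  p_k/q_k = 43/5
k=5  a_k=16  p_k/q_k = 714/83
k=6  a_k=1  p_k/q_k = 757/88
k=7  a_k=1  p_k/q_k = 1471/171
k=8  a_k=1  p_k/q_k = 2228/259
k=9  a_k=1  p_k/q_k = 3699/430
(x₁, y₁) = (3699, 430);  3699² − 74·430² = 1 ✓

3699 430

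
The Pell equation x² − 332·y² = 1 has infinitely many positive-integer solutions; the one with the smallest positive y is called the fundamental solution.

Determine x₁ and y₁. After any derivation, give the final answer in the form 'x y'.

13447 738

d=332: √d = [18; 4,1,1,8,1,1,4,36] (ℓ=8, even), read p_7/q_7
k=0  a_k=18  p_k/q_k = 18/1
k=1  a_k=4  p_k/q_k = 73/4
k=2  a_k=1  p_k/q_k = 91/5
…
k=5  a_k=1  p_k/q_k = 1567/86
k=6  a_k=1  p_k/q_k = 2970/163
k=7  a_k=4  p_k/q_k = 13447/738
fundamental: x₁=13447, y₁=738  (since 180821809 − 332·544644 = 1)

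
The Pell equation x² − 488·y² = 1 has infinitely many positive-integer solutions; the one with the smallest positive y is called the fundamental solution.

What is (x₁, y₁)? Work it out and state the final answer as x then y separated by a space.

243 11

[22; 11,44] for √488; ℓ=2 ⇒ convergent index 1
a_0=22:  p_0=22·1+0=22,  q_0=22·0+1=1
a_1=11:  p_1=11·22+1=243,  q_1=11·1+0=11
→ (243, 11).  Check: 243²=59049, 488·11²=59048, difference 1.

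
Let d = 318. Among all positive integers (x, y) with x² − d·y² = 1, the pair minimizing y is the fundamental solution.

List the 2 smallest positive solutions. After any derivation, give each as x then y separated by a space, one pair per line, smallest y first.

107 6
22897 1284

√318 = [17; 1,4,1,34, …], period ℓ=4 (even) → k=3
step 0: (17, 1)  from 17·(1,0) + (0,1)
…
step 2: (89, 5)  from 4·(18,1) + (17,1)
step 3: (107, 6)  from 1·(89,5) + (18,1)
(x₁, y₁) = (107, 6);  107² − 318·6² = 1 ✓
(107+6√318)^2 = 22897 + 1284√318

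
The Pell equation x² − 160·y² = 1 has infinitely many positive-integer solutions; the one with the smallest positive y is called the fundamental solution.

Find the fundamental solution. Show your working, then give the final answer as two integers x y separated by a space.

721 57

d=160: √d = [12; 1,1,1,5,1,1,1,24] (ℓ=8, even), read p_7/q_7
step 0: (12, 1)  from 12·(1,0) + (0,1)
…
step 3: (38, 3)  from 1·(25,2) + (13,1)
step 4: (215, 17)  from 5·(38,3) + (25,2)
step 5: (253, 20)  from 1·(215,17) + (38,3)
step 6: (468, 37)  from 1·(253,20) + (215,17)
step 7: (721, 57)  from 1·(468,37) + (253,20)
→ (721, 57).  Check: 721²=519841, 160·57²=519840, difference 1.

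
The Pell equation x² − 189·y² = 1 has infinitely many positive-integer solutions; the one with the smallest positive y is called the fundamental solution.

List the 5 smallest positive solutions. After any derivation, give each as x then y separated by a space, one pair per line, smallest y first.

√189 = [13; 1,2,1,26, …], period ℓ=4 (even) → k=3
i=0: a=13 ⇒ p=13, q=1
…
i=2: a=2 ⇒ p=41, q=3
i=3: a=1 ⇒ p=55, q=4
fundamental: x₁=55, y₁=4  (since 3025 − 189·16 = 1)
(x_2, y_2) = (55·55 + 189·4·4, 55·4 + 4·55) = (6049, 440)
(x_3, y_3) = (55·6049 + 189·4·440, 55·440 + 4·6049) = (665335, 48396)
(x_4, y_4) = (55·665335 + 189·4·48396, 55·48396 + 4·665335) = (73180801, 5323120)
(x_5, y_5) = (55·73180801 + 189·4·5323120, 55·5323120 + 4·73180801) = (8049222775, 585494804)

55 4
6049 440
665335 48396
73180801 5323120
8049222775 585494804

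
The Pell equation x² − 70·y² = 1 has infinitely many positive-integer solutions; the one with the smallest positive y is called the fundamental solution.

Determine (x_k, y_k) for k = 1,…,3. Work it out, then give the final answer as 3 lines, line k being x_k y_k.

251 30
126001 15060
63252251 7560090

[8; 2,1,2,1,2,16] for √70; ℓ=6 ⇒ convergent index 5
i=0: a=8 ⇒ p=8, q=1
i=1: a=2 ⇒ p=17, q=2
…
i=3: a=2 ⇒ p=67, q=8
i=4: a=1 ⇒ p=92, q=11
i=5: a=2 ⇒ p=251, q=30
→ (251, 30).  Check: 251²=63001, 70·30²=63000, difference 1.
(251+30√70)^2 = 126001 + 15060√70
(251+30√70)^3 = 63252251 + 7560090√70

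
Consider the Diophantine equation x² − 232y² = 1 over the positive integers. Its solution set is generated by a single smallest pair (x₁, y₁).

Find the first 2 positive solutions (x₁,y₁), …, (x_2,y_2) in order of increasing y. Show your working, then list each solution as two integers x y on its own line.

[15; 4,3,7,3,4,30] for √232; ℓ=6 ⇒ convergent index 5
k=0  a_k=15  p_k/q_k = 15/1
k=1  a_k=4  p_k/q_k = 61/4
k=2  a_k=3  p_k/q_k = 198/13
k=3  a_k=7  p_k/q_k = 1447/95
k=4  a_k=3  p_k/q_k = 4539/298
k=5  a_k=4  p_k/q_k = 19603/1287
fundamental: x₁=19603, y₁=1287  (since 384277609 − 232·1656369 = 1)
n=2: (19603,1287)∘(19603,1287) = (19603·19603+232·1287·1287, 19603·1287+1287·19603) = (768555217,50458122)

19603 1287
768555217 50458122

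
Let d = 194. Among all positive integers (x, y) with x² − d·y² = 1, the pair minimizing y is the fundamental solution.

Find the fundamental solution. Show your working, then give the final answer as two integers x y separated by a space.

√194 = [13; 1,12,1,26, …], period ℓ=4 (even) → k=3
a_0=13:  p_0=13·1+0=13,  q_0=13·0+1=1
a_1=1:  p_1=1·13+1=14,  q_1=1·1+0=1
a_2=12:  p_2=12·14+13=181,  q_2=12·1+1=13
a_3=1:  p_3=1·181+14=195,  q_3=1·13+1=14
fundamental: x₁=195, y₁=14  (since 38025 − 194·196 = 1)

195 14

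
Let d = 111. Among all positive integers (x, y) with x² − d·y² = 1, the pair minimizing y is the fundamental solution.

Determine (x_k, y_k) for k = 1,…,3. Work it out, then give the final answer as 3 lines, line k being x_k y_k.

[10; 1,1,6,1,1,20] for √111; ℓ=6 ⇒ convergent index 5
k=0  a_k=10  p_k/q_k = 10/1
…
k=4  a_k=1  p_k/q_k = 158/15
k=5  a_k=1  p_k/q_k = 295/28
fundamental: x₁=295, y₁=28  (since 87025 − 111·784 = 1)
n=2: (295,28)∘(295,28) = (295·295+111·28·28, 295·28+28·295) = (174049,16520)
n=3: (174049,16520)∘(295,28) = (295·174049+111·28·16520, 295·16520+28·174049) = (102688615,9746772)

295 28
174049 16520
102688615 9746772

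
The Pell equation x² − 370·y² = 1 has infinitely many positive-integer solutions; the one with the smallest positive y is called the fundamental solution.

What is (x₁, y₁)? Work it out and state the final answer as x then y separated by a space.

√370 = [19; 4,4,38, …], period ℓ=3 (odd) → k=5
step 0: (19, 1)  from 19·(1,0) + (0,1)
step 1: (77, 4)  from 4·(19,1) + (1,0)
step 2: (327, 17)  from 4·(77,4) + (19,1)
…
step 4: (50339, 2617)  from 4·(12503,650) + (327,17)
step 5: (213859, 11118)  from 4·(50339,2617) + (12503,650)
fundamental: x₁=213859, y₁=11118  (since 45735671881 − 370·123609924 = 1)

213859 11118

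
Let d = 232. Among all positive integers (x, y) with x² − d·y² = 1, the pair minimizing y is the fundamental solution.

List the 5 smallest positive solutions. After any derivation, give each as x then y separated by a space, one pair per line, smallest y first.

[15; 4,3,7,3,4,30] for √232; ℓ=6 ⇒ convergent index 5
k=0  a_k=15  p_k/q_k = 15/1
…
k=2  a_k=3  p_k/q_k = 198/13
…
k=4  a_k=3  p_k/q_k = 4539/298
k=5  a_k=4  p_k/q_k = 19603/1287
fundamental: x₁=19603, y₁=1287  (since 384277609 − 232·1656369 = 1)
(x_2, y_2) = (19603·19603 + 232·1287·1287, 19603·1287 + 1287·19603) = (768555217, 50458122)
(x_3, y_3) = (19603·768555217 + 232·1287·50458122, 19603·50458122 + 1287·768555217) = (30131975818099, 1978261129845)
(x_4, y_4) = (19603·30131975818099 + 232·1287·1978261129845, 19603·1978261129845 + 1287·30131975818099) = (1181354243155834177, 77559705806244948)
(x_5, y_5) = (19603·1181354243155834177 + 232·1287·77559705806244948, 19603·77559705806244948 + 1287·1181354243155834177) = (46316174427035658925363, 3040805823861378301443)

19603 1287
768555217 50458122
30131975818099 1978261129845
1181354243155834177 77559705806244948
46316174427035658925363 3040805823861378301443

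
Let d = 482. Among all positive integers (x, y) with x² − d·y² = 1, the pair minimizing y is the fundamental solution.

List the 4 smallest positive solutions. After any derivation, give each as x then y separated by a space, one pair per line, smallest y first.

√482 → a₀=21, period (1,20,1,42); ℓ=4 even so k=3
a_0=21:  p_0=21·1+0=21,  q_0=21·0+1=1
a_1=1:  p_1=1·21+1=22,  q_1=1·1+0=1
a_2=20:  p_2=20·22+21=461,  q_2=20·1+1=21
a_3=1:  p_3=1·461+22=483,  q_3=1·21+1=22
fundamental: x₁=483, y₁=22  (since 233289 − 482·484 = 1)
k=2:  x_2 = 483·483+482·22·22 = 466577,  y_2 = 483·22+22·483 = 21252
k=3:  x_3 = 483·466577+482·22·21252 = 450712899,  y_3 = 483·21252+22·466577 = 20529410
k=4:  x_4 = 483·450712899+482·22·20529410 = 435388193857,  y_4 = 483·20529410+22·450712899 = 19831388808

483 22
466577 21252
450712899 20529410
435388193857 19831388808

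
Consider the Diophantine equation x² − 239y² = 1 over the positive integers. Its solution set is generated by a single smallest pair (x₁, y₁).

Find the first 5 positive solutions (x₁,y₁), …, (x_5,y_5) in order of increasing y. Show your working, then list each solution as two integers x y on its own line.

√239 → a₀=15, period (2,5,1,2,4,15,4,2,1,5,2,30); ℓ=12 even so k=11
i=0: a=15 ⇒ p=15, q=1
…
i=4: a=2 ⇒ p=572, q=37
i=5: a=4 ⇒ p=2489, q=161
i=6: a=15 ⇒ p=37907, q=2452
…
i=10: a=5 ⇒ p=2847431, q=184185
i=11: a=2 ⇒ p=6195120, q=400729
→ (6195120, 400729).  Check: 6195120²=38379511814400, 239·400729²=38379511814399, difference 1.
k=2:  x_2 = 6195120·6195120+239·400729·400729 = 76759023628799,  y_2 = 6195120·400729+400729·6195120 = 4965128484960
k=3:  x_3 = 6195120·76759023628799+239·400729·4965128484960 = 951062724926484326640,  y_3 = 6195120·4965128484960+400729·76759023628799 = 61519133559490389671
k=4:  x_4 = 6195120·951062724926484326640+239·400729·61519133559490389671 = 11783895416893046404284364801,  y_4 = 6195120·61519133559490389671+400729·951062724926484326640 = 762236829394135240588726080
k=5:  x_5 = 6195120·11783895416893046404284364801+239·400729·762236829394135240588726080 = 146005292350203948217495381647615600,  y_5 = 6195120·762236829394135240588726080+400729·11783895416893046404284364801 = 9444297253032328704218497935069529

6195120 400729
76759023628799 4965128484960
951062724926484326640 61519133559490389671
11783895416893046404284364801 762236829394135240588726080
146005292350203948217495381647615600 9444297253032328704218497935069529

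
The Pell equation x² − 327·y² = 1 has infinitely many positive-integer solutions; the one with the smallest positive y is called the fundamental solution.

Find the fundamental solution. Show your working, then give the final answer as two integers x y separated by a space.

217 12

d=327: √d = [18; 12,36] (ℓ=2, even), read p_1/q_1
i=0: a=18 ⇒ p=18, q=1
i=1: a=12 ⇒ p=217, q=12
→ (217, 12).  Check: 217²=47089, 327·12²=47088, difference 1.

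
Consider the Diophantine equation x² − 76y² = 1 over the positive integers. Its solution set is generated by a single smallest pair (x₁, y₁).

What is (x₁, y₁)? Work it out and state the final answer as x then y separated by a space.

57799 6630

√76 → a₀=8, period (1,2,1,1,5,4,5,1,1,2,1,16); ℓ=12 even so k=11
step 0: (8, 1)  from 8·(1,0) + (0,1)
step 1: (9, 1)  from 1·(8,1) + (1,0)
step 2: (26, 3)  from 2·(9,1) + (8,1)
step 3: (35, 4)  from 1·(26,3) + (9,1)
…
step 5: (340, 39)  from 5·(61,7) + (35,4)
…
step 8: (8866, 1017)  from 1·(7445,854) + (1421,163)
…
step 10: (41488, 4759)  from 2·(16311,1871) + (8866,1017)
step 11: (57799, 6630)  from 1·(41488,4759) + (16311,1871)
→ (57799, 6630).  Check: 57799²=3340724401, 76·6630²=3340724400, difference 1.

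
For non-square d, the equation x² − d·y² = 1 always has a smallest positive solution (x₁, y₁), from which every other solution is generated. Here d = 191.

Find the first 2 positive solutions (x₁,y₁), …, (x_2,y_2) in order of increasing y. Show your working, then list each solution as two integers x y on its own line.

8994000 650783
161784071999999 11706284604000

√191 → a₀=13, period (1,4,1,1,3,…,4,1,26); ℓ=16 even so k=15
a_0=13:  p_0=13·1+0=13,  q_0=13·0+1=1
…
a_3=1:  p_3=1·69+14=83,  q_3=1·5+1=6
…
a_5=3:  p_5=3·152+83=539,  q_5=3·11+6=39
a_6=2:  p_6=2·539+152=1230,  q_6=2·39+11=89
a_7=2:  p_7=2·1230+539=2999,  q_7=2·89+39=217
a_8=13:  p_8=13·2999+1230=40217,  q_8=13·217+89=2910
…
a_10=2:  p_10=2·83433+40217=207083,  q_10=2·6037+2910=14984
…
a_12=1:  p_12=1·704682+207083=911765,  q_12=1·50989+14984=65973
…
a_14=4:  p_14=4·1616447+911765=7377553,  q_14=4·116962+65973=533821
a_15=1:  p_15=1·7377553+1616447=8994000,  q_15=1·533821+116962=650783
fundamental: x₁=8994000, y₁=650783  (since 80892036000000 − 191·423518513089 = 1)
(8994000+650783√191)^2 = 161784071999999 + 11706284604000√191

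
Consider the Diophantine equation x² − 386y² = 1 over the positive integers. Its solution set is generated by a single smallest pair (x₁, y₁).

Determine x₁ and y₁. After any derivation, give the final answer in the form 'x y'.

√386 → a₀=19, period (1,1,1,4,1,18,1,4,1,1,1,38); ℓ=12 even so k=11
k=0  a_k=19  p_k/q_k = 19/1
…
k=7  a_k=1  p_k/q_k = 6621/337
k=8  a_k=4  p_k/q_k = 32771/1668
…
k=10  a_k=1  p_k/q_k = 72163/3673
k=11  a_k=1  p_k/q_k = 111555/5678
→ (111555, 5678).  Check: 111555²=12444518025, 386·5678²=12444518024, difference 1.

111555 5678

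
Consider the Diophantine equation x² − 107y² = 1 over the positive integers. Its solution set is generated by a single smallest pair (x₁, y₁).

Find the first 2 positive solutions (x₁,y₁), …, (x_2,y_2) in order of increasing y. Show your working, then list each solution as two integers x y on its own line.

962 93
1850887 178932

d=107: √d = [10; 2,1,9,1,2,20] (ℓ=6, even), read p_5/q_5
a_0=10:  p_0=10·1+0=10,  q_0=10·0+1=1
a_1=2:  p_1=2·10+1=21,  q_1=2·1+0=2
a_2=1:  p_2=1·21+10=31,  q_2=1·2+1=3
a_3=9:  p_3=9·31+21=300,  q_3=9·3+2=29
a_4=1:  p_4=1·300+31=331,  q_4=1·29+3=32
a_5=2:  p_5=2·331+300=962,  q_5=2·32+29=93
→ (962, 93).  Check: 962²=925444, 107·93²=925443, difference 1.
n=2: (962,93)∘(962,93) = (962·962+107·93·93, 962·93+93·962) = (1850887,178932)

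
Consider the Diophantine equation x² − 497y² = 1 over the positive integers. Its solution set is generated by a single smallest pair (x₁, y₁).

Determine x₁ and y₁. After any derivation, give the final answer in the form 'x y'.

[22; 3,2,2,5,6,5,2,2,3,44] for √497; ℓ=10 ⇒ convergent index 9
i=0: a=22 ⇒ p=22, q=1
i=1: a=3 ⇒ p=67, q=3
i=2: a=2 ⇒ p=156, q=7
i=3: a=2 ⇒ p=379, q=17
i=4: a=5 ⇒ p=2051, q=92
i=5: a=6 ⇒ p=12685, q=569
i=6: a=5 ⇒ p=65476, q=2937
i=7: a=2 ⇒ p=143637, q=6443
i=8: a=2 ⇒ p=352750, q=15823
i=9: a=3 ⇒ p=1201887, q=53912
fundamental: x₁=1201887, y₁=53912  (since 1444532360769 − 497·2906503744 = 1)

1201887 53912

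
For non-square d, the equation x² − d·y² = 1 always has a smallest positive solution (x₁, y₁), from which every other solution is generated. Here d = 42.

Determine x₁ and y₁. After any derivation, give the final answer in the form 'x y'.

[6; 2,12] for √42; ℓ=2 ⇒ convergent index 1
step 0: (6, 1)  from 6·(1,0) + (0,1)
step 1: (13, 2)  from 2·(6,1) + (1,0)
→ (13, 2).  Check: 13²=169, 42·2²=168, difference 1.

13 2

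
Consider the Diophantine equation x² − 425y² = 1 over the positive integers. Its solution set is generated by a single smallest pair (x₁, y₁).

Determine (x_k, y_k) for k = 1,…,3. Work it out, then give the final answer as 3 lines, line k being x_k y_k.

√425 → a₀=20, period (1,1,1,1,1,1,40); ℓ=7 odd so k=13
a_0=20:  p_0=20·1+0=20,  q_0=20·0+1=1
…
a_2=1:  p_2=1·21+20=41,  q_2=1·1+1=2
…
a_8=1:  p_8=1·10885+268=11153,  q_8=1·528+13=541
…
a_10=1:  p_10=1·22038+11153=33191,  q_10=1·1069+541=1610
…
a_12=1:  p_12=1·55229+33191=88420,  q_12=1·2679+1610=4289
a_13=1:  p_13=1·88420+55229=143649,  q_13=1·4289+2679=6968
(x₁, y₁) = (143649, 6968);  143649² − 425·6968² = 1 ✓
n=2: (143649,6968)∘(143649,6968) = (143649·143649+425·6968·6968, 143649·6968+6968·143649) = (41270070401,2001892464)
n=3: (41270070401,2001892464)∘(143649,6968) = (143649·41270070401+425·6968·2001892464, 143649·2001892464+6968·41270070401) = (11856808685922849,575139701115304)

143649 6968
41270070401 2001892464
11856808685922849 575139701115304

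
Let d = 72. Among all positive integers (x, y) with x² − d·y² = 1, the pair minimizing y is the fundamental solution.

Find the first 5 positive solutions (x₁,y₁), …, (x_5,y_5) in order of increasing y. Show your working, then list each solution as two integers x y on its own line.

17 2
577 68
19601 2310
665857 78472
22619537 2665738

[8; 2,16] for √72; ℓ=2 ⇒ convergent index 1
step 0: (8, 1)  from 8·(1,0) + (0,1)
step 1: (17, 2)  from 2·(8,1) + (1,0)
→ (17, 2).  Check: 17²=289, 72·2²=288, difference 1.
(17+2√72)^2 = 577 + 68√72
(17+2√72)^3 = 19601 + 2310√72
(17+2√72)^4 = 665857 + 78472√72
(17+2√72)^5 = 22619537 + 2665738√72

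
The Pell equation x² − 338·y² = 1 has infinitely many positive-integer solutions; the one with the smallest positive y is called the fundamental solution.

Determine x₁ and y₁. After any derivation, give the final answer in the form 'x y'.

d=338: √d = [18; 2,1,1,2,36] (ℓ=5, odd), read p_9/q_9
a_0=18:  p_0=18·1+0=18,  q_0=18·0+1=1
…
a_5=36:  p_5=36·239+92=8696,  q_5=36·13+5=473
…
a_8=1:  p_8=1·26327+17631=43958,  q_8=1·1432+959=2391
a_9=2:  p_9=2·43958+26327=114243,  q_9=2·2391+1432=6214
fundamental: x₁=114243, y₁=6214  (since 13051463049 − 338·38613796 = 1)

114243 6214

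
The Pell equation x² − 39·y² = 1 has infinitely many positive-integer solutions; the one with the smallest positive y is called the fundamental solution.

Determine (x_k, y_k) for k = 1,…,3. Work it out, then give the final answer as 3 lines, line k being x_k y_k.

25 4
1249 200
62425 9996

[6; 4,12] for √39; ℓ=2 ⇒ convergent index 1
step 0: (6, 1)  from 6·(1,0) + (0,1)
step 1: (25, 4)  from 4·(6,1) + (1,0)
→ (25, 4).  Check: 25²=625, 39·4²=624, difference 1.
(x_2, y_2) = (25·25 + 39·4·4, 25·4 + 4·25) = (1249, 200)
(x_3, y_3) = (25·1249 + 39·4·200, 25·200 + 4·1249) = (62425, 9996)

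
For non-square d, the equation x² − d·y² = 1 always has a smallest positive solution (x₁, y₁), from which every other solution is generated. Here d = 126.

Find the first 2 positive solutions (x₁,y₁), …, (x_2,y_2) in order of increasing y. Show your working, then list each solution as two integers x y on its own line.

[11; 4,2,4,22] for √126; ℓ=4 ⇒ convergent index 3
a_0=11:  p_0=11·1+0=11,  q_0=11·0+1=1
a_1=4:  p_1=4·11+1=45,  q_1=4·1+0=4
a_2=2:  p_2=2·45+11=101,  q_2=2·4+1=9
a_3=4:  p_3=4·101+45=449,  q_3=4·9+4=40
→ (449, 40).  Check: 449²=201601, 126·40²=201600, difference 1.
(x_2, y_2) = (449·449 + 126·40·40, 449·40 + 40·449) = (403201, 35920)

449 40
403201 35920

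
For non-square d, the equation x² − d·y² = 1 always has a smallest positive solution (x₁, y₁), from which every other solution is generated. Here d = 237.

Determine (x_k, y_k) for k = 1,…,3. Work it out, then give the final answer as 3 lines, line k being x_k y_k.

d=237: √d = [15; 2,1,1,7,10,7,1,1,2,30] (ℓ=10, even), read p_9/q_9
step 0: (15, 1)  from 15·(1,0) + (0,1)
step 1: (31, 2)  from 2·(15,1) + (1,0)
step 2: (46, 3)  from 1·(31,2) + (15,1)
step 3: (77, 5)  from 1·(46,3) + (31,2)
…
step 5: (5927, 385)  from 10·(585,38) + (77,5)
…
step 7: (48001, 3118)  from 1·(42074,2733) + (5927,385)
step 8: (90075, 5851)  from 1·(48001,3118) + (42074,2733)
step 9: (228151, 14820)  from 2·(90075,5851) + (48001,3118)
fundamental: x₁=228151, y₁=14820  (since 52052878801 − 237·219632400 = 1)
k=2:  x_2 = 228151·228151+237·14820·14820 = 104105757601,  y_2 = 228151·14820+14820·228151 = 6762395640
k=3:  x_3 = 228151·104105757601+237·14820·6762395640 = 47503665404623351,  y_3 = 228151·6762395640+14820·104105757601 = 3085694655308460

228151 14820
104105757601 6762395640
47503665404623351 3085694655308460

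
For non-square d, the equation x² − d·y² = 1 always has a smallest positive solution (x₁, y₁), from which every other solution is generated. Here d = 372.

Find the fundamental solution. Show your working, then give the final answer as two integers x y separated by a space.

12151 630

√372 → a₀=19, period (3,2,12,2,3,38); ℓ=6 even so k=5
step 0: (19, 1)  from 19·(1,0) + (0,1)
step 1: (58, 3)  from 3·(19,1) + (1,0)
step 2: (135, 7)  from 2·(58,3) + (19,1)
step 3: (1678, 87)  from 12·(135,7) + (58,3)
step 4: (3491, 181)  from 2·(1678,87) + (135,7)
step 5: (12151, 630)  from 3·(3491,181) + (1678,87)
fundamental: x₁=12151, y₁=630  (since 147646801 − 372·396900 = 1)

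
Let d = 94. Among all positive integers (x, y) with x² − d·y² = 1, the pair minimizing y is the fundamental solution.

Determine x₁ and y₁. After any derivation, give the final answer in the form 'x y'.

2143295 221064

d=94: √d = [9; 1,2,3,1,1,…,2,1,18] (ℓ=16, even), read p_15/q_15
step 0: (9, 1)  from 9·(1,0) + (0,1)
…
step 2: (29, 3)  from 2·(10,1) + (9,1)
step 3: (97, 10)  from 3·(29,3) + (10,1)
…
step 5: (223, 23)  from 1·(126,13) + (97,10)
step 6: (1241, 128)  from 5·(223,23) + (126,13)
…
step 8: (12953, 1336)  from 8·(1464,151) + (1241,128)
step 9: (14417, 1487)  from 1·(12953,1336) + (1464,151)
…
step 14: (1490361, 153719)  from 2·(652934,67345) + (184493,19029)
step 15: (2143295, 221064)  from 1·(1490361,153719) + (652934,67345)
fundamental: x₁=2143295, y₁=221064  (since 4593713457025 − 94·48869292096 = 1)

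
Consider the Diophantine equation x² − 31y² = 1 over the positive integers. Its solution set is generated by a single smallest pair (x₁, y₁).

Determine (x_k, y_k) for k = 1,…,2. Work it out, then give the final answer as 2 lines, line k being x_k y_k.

√31 = [5; 1,1,3,5,3,1,1,10, …], period ℓ=8 (even) → k=7
k=0  a_k=5  p_k/q_k = 5/1
…
k=3  a_k=3  p_k/q_k = 39/7
…
k=5  a_k=3  p_k/q_k = 657/118
k=6  a_k=1  p_k/q_k = 863/155
k=7  a_k=1  p_k/q_k = 1520/273
(x₁, y₁) = (1520, 273);  1520² − 31·273² = 1 ✓
(x_2, y_2) = (1520·1520 + 31·273·273, 1520·273 + 273·1520) = (4620799, 829920)

1520 273
4620799 829920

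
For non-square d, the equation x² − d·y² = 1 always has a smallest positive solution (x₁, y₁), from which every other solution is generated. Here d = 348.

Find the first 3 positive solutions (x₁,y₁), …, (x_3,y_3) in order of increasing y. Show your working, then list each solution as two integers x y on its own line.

1567 84
4910977 263256
15391000351 825044220

d=348: √d = [18; 1,1,1,8,1,1,1,36] (ℓ=8, even), read p_7/q_7
step 0: (18, 1)  from 18·(1,0) + (0,1)
step 1: (19, 1)  from 1·(18,1) + (1,0)
…
step 4: (485, 26)  from 8·(56,3) + (37,2)
…
step 6: (1026, 55)  from 1·(541,29) + (485,26)
step 7: (1567, 84)  from 1·(1026,55) + (541,29)
fundamental: x₁=1567, y₁=84  (since 2455489 − 348·7056 = 1)
(x_2, y_2) = (1567·1567 + 348·84·84, 1567·84 + 84·1567) = (4910977, 263256)
(x_3, y_3) = (1567·4910977 + 348·84·263256, 1567·263256 + 84·4910977) = (15391000351, 825044220)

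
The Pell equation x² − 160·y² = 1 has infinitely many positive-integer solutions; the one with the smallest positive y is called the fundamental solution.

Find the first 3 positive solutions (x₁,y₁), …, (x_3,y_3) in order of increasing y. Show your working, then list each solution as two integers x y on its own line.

721 57
1039681 82194
1499219281 118523691

√160 = [12; 1,1,1,5,1,1,1,24, …], period ℓ=8 (even) → k=7
a_0=12:  p_0=12·1+0=12,  q_0=12·0+1=1
a_1=1:  p_1=1·12+1=13,  q_1=1·1+0=1
…
a_6=1:  p_6=1·253+215=468,  q_6=1·20+17=37
a_7=1:  p_7=1·468+253=721,  q_7=1·37+20=57
(x₁, y₁) = (721, 57);  721² − 160·57² = 1 ✓
(x_2, y_2) = (721·721 + 160·57·57, 721·57 + 57·721) = (1039681, 82194)
(x_3, y_3) = (721·1039681 + 160·57·82194, 721·82194 + 57·1039681) = (1499219281, 118523691)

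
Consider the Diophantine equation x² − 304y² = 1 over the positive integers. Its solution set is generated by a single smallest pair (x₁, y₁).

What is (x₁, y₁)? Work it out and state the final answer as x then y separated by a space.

57799 3315

d=304: √d = [17; 2,3,2,1,1,1,1,1,2,3,2,34] (ℓ=12, even), read p_11/q_11
i=0: a=17 ⇒ p=17, q=1
i=1: a=2 ⇒ p=35, q=2
i=2: a=3 ⇒ p=122, q=7
i=3: a=2 ⇒ p=279, q=16
i=4: a=1 ⇒ p=401, q=23
i=5: a=1 ⇒ p=680, q=39
i=6: a=1 ⇒ p=1081, q=62
i=7: a=1 ⇒ p=1761, q=101
i=8: a=1 ⇒ p=2842, q=163
…
i=10: a=3 ⇒ p=25177, q=1444
i=11: a=2 ⇒ p=57799, q=3315
(x₁, y₁) = (57799, 3315);  57799² − 304·3315² = 1 ✓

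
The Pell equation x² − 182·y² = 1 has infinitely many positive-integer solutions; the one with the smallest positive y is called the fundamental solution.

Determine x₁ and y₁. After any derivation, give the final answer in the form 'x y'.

27 2

√182 = [13; 2,26, …], period ℓ=2 (even) → k=1
i=0: a=13 ⇒ p=13, q=1
i=1: a=2 ⇒ p=27, q=2
→ (27, 2).  Check: 27²=729, 182·2²=728, difference 1.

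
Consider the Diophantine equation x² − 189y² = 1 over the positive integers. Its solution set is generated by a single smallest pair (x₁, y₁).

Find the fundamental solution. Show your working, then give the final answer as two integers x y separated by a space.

55 4

[13; 1,2,1,26] for √189; ℓ=4 ⇒ convergent index 3
a_0=13:  p_0=13·1+0=13,  q_0=13·0+1=1
a_1=1:  p_1=1·13+1=14,  q_1=1·1+0=1
a_2=2:  p_2=2·14+13=41,  q_2=2·1+1=3
a_3=1:  p_3=1·41+14=55,  q_3=1·3+1=4
fundamental: x₁=55, y₁=4  (since 3025 − 189·16 = 1)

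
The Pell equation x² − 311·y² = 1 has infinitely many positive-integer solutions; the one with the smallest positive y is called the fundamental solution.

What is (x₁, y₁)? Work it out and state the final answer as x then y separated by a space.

√311 → a₀=17, period (1,1,1,2,1,…,1,1,34); ℓ=16 even so k=15
i=0: a=17 ⇒ p=17, q=1
i=1: a=1 ⇒ p=18, q=1
…
i=4: a=2 ⇒ p=141, q=8
…
i=6: a=6 ⇒ p=1305, q=74
…
i=13: a=1 ⇒ p=6159373, q=349266
i=14: a=1 ⇒ p=10724507, q=608131
i=15: a=1 ⇒ p=16883880, q=957397
fundamental: x₁=16883880, y₁=957397  (since 285065403854400 − 311·916609015609 = 1)

16883880 957397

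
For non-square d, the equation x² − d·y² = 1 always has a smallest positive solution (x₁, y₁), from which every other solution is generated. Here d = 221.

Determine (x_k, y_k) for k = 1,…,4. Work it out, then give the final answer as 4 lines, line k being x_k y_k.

1665 112
5544449 372960
18463013505 1241956688
61481829427201 4135715398080

[14; 1,6,2,6,1,28] for √221; ℓ=6 ⇒ convergent index 5
a_0=14:  p_0=14·1+0=14,  q_0=14·0+1=1
…
a_4=6:  p_4=6·223+104=1442,  q_4=6·15+7=97
a_5=1:  p_5=1·1442+223=1665,  q_5=1·97+15=112
fundamental: x₁=1665, y₁=112  (since 2772225 − 221·12544 = 1)
(1665+112√221)^2 = 5544449 + 372960√221
(1665+112√221)^3 = 18463013505 + 1241956688√221
(1665+112√221)^4 = 61481829427201 + 4135715398080√221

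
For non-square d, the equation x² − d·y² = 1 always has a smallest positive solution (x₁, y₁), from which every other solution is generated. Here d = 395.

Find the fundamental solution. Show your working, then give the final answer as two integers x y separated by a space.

[19; 1,6,1,38] for √395; ℓ=4 ⇒ convergent index 3
i=0: a=19 ⇒ p=19, q=1
i=1: a=1 ⇒ p=20, q=1
i=2: a=6 ⇒ p=139, q=7
i=3: a=1 ⇒ p=159, q=8
fundamental: x₁=159, y₁=8  (since 25281 − 395·64 = 1)

159 8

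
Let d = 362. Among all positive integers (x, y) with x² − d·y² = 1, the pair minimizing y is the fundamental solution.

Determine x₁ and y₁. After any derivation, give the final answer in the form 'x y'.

723 38

√362 → a₀=19, period (38); ℓ=1 odd so k=1
step 0: (19, 1)  from 19·(1,0) + (0,1)
step 1: (723, 38)  from 38·(19,1) + (1,0)
fundamental: x₁=723, y₁=38  (since 522729 − 362·1444 = 1)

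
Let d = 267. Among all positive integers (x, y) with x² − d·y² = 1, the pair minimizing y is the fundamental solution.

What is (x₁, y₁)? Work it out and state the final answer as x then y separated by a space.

d=267: √d = [16; 2,1,15,1,2,32] (ℓ=6, even), read p_5/q_5
step 0: (16, 1)  from 16·(1,0) + (0,1)
…
step 4: (817, 50)  from 1·(768,47) + (49,3)
step 5: (2402, 147)  from 2·(817,50) + (768,47)
→ (2402, 147).  Check: 2402²=5769604, 267·147²=5769603, difference 1.

2402 147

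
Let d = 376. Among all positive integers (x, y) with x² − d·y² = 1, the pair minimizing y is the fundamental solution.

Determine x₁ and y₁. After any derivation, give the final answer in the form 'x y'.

d=376: √d = [19; 2,1,1,3,1,…,1,2,38] (ℓ=16, even), read p_15/q_15
i=0: a=19 ⇒ p=19, q=1
i=1: a=2 ⇒ p=39, q=2
…
i=3: a=1 ⇒ p=97, q=5
i=4: a=3 ⇒ p=349, q=18
…
i=6: a=2 ⇒ p=1241, q=64
i=7: a=2 ⇒ p=2928, q=151
…
i=9: a=2 ⇒ p=28834, q=1487
i=10: a=2 ⇒ p=70621, q=3642
…
i=13: a=1 ⇒ p=468441, q=24158
i=14: a=1 ⇒ p=837427, q=43187
i=15: a=2 ⇒ p=2143295, q=110532
fundamental: x₁=2143295, y₁=110532  (since 4593713457025 − 376·12217323024 = 1)

2143295 110532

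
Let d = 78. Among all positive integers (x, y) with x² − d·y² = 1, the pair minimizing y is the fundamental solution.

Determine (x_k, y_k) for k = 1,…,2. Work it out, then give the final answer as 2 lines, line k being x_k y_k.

[8; 1,4,1,16] for √78; ℓ=4 ⇒ convergent index 3
a_0=8:  p_0=8·1+0=8,  q_0=8·0+1=1
a_1=1:  p_1=1·8+1=9,  q_1=1·1+0=1
a_2=4:  p_2=4·9+8=44,  q_2=4·1+1=5
a_3=1:  p_3=1·44+9=53,  q_3=1·5+1=6
fundamental: x₁=53, y₁=6  (since 2809 − 78·36 = 1)
(53+6√78)^2 = 5617 + 636√78

53 6
5617 636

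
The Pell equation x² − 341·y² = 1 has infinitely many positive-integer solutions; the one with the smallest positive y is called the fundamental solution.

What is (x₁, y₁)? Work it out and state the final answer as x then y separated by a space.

√341 = [18; 2,6,1,8,2,…,6,2,36, …], period ℓ=14 (even) → k=13
a_0=18:  p_0=18·1+0=18,  q_0=18·0+1=1
a_1=2:  p_1=2·18+1=37,  q_1=2·1+0=2
…
a_3=1:  p_3=1·240+37=277,  q_3=1·13+2=15
a_4=8:  p_4=8·277+240=2456,  q_4=8·15+13=133
a_5=2:  p_5=2·2456+277=5189,  q_5=2·133+15=281
…
a_10=8:  p_10=8·76727+28124=641940,  q_10=8·4155+1523=34763
a_11=1:  p_11=1·641940+76727=718667,  q_11=1·34763+4155=38918
a_12=6:  p_12=6·718667+641940=4953942,  q_12=6·38918+34763=268271
a_13=2:  p_13=2·4953942+718667=10626551,  q_13=2·268271+38918=575460
fundamental: x₁=10626551, y₁=575460  (since 112923586155601 − 341·331154211600 = 1)

10626551 575460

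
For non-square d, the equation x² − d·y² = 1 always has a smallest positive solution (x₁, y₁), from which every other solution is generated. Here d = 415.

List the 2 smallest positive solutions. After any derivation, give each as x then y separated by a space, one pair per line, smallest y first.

√415 = [20; 2,1,2,4,6,…,1,2,40, …], period ℓ=16 (even) → k=15
i=0: a=20 ⇒ p=20, q=1
i=1: a=2 ⇒ p=41, q=2
i=2: a=1 ⇒ p=61, q=3
i=3: a=2 ⇒ p=163, q=8
i=4: a=4 ⇒ p=713, q=35
i=5: a=6 ⇒ p=4441, q=218
i=6: a=1 ⇒ p=5154, q=253
…
i=8: a=3 ⇒ p=33939, q=1666
i=9: a=1 ⇒ p=43534, q=2137
i=10: a=1 ⇒ p=77473, q=3803
i=11: a=6 ⇒ p=508372, q=24955
i=12: a=4 ⇒ p=2110961, q=103623
…
i=14: a=1 ⇒ p=6841255, q=335824
i=15: a=2 ⇒ p=18412804, q=903849
(x₁, y₁) = (18412804, 903849);  18412804² − 415·903849² = 1 ✓
(x_2, y_2) = (18412804·18412804 + 415·903849·903849, 18412804·903849 + 903849·18412804) = (678062702284831, 33284788965192)

18412804 903849
678062702284831 33284788965192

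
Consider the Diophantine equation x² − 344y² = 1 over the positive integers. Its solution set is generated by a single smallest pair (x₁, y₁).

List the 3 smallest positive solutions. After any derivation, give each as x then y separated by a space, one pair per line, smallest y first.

10405 561
216528049 11674410
4505948689285 242944471539

√344 → a₀=18, period (1,1,4,1,3,1,4,1,1,36); ℓ=10 even so k=9
a_0=18:  p_0=18·1+0=18,  q_0=18·0+1=1
…
a_4=1:  p_4=1·167+37=204,  q_4=1·9+2=11
…
a_6=1:  p_6=1·779+204=983,  q_6=1·42+11=53
…
a_8=1:  p_8=1·4711+983=5694,  q_8=1·254+53=307
a_9=1:  p_9=1·5694+4711=10405,  q_9=1·307+254=561
→ (10405, 561).  Check: 10405²=108264025, 344·561²=108264024, difference 1.
k=2:  x_2 = 10405·10405+344·561·561 = 216528049,  y_2 = 10405·561+561·10405 = 11674410
k=3:  x_3 = 10405·216528049+344·561·11674410 = 4505948689285,  y_3 = 10405·11674410+561·216528049 = 242944471539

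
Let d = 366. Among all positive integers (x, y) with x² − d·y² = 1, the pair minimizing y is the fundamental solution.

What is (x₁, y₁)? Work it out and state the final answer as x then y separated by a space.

d=366: √d = [19; 7,1,1,1,2,12,2,1,1,1,7,38] (ℓ=12, even), read p_11/q_11
k=0  a_k=19  p_k/q_k = 19/1
…
k=4  a_k=1  p_k/q_k = 440/23
k=5  a_k=2  p_k/q_k = 1167/61
…
k=7  a_k=2  p_k/q_k = 30055/1571
k=8  a_k=1  p_k/q_k = 44499/2326
…
k=10  a_k=1  p_k/q_k = 119053/6223
k=11  a_k=7  p_k/q_k = 907925/47458
→ (907925, 47458).  Check: 907925²=824327805625, 366·47458²=824327805624, difference 1.

907925 47458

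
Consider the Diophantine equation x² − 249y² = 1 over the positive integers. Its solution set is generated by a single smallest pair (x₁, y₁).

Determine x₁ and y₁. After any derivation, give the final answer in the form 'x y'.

[15; 1,3,1,1,5,…,3,1,30] for √249; ℓ=16 ⇒ convergent index 15
i=0: a=15 ⇒ p=15, q=1
…
i=2: a=3 ⇒ p=63, q=4
…
i=4: a=1 ⇒ p=142, q=9
i=5: a=5 ⇒ p=789, q=50
i=6: a=1 ⇒ p=931, q=59
i=7: a=3 ⇒ p=3582, q=227
i=8: a=10 ⇒ p=36751, q=2329
i=9: a=3 ⇒ p=113835, q=7214
…
i=12: a=1 ⇒ p=1017351, q=64472
…
i=14: a=3 ⇒ p=6669699, q=422675
i=15: a=1 ⇒ p=8553815, q=542076
→ (8553815, 542076).  Check: 8553815²=73167751054225, 249·542076²=73167751054224, difference 1.

8553815 542076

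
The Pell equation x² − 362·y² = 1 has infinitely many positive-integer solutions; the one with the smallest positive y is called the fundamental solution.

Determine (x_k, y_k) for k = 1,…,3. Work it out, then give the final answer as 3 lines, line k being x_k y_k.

723 38
1045457 54948
1511730099 79454770

[19; 38] for √362; ℓ=1 ⇒ convergent index 1
step 0: (19, 1)  from 19·(1,0) + (0,1)
step 1: (723, 38)  from 38·(19,1) + (1,0)
→ (723, 38).  Check: 723²=522729, 362·38²=522728, difference 1.
n=2: (723,38)∘(723,38) = (723·723+362·38·38, 723·38+38·723) = (1045457,54948)
n=3: (1045457,54948)∘(723,38) = (723·1045457+362·38·54948, 723·54948+38·1045457) = (1511730099,79454770)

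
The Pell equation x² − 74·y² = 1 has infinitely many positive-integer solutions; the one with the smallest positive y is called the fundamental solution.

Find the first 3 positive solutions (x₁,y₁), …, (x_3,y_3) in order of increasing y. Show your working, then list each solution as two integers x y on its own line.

3699 430
27365201 3181140
202447753299 23534073290

[8; 1,1,1,1,16] for √74; ℓ=5 ⇒ convergent index 9
step 0: (8, 1)  from 8·(1,0) + (0,1)
…
step 2: (17, 2)  from 1·(9,1) + (8,1)
step 3: (26, 3)  from 1·(17,2) + (9,1)
…
step 5: (714, 83)  from 16·(43,5) + (26,3)
…
step 8: (2228, 259)  from 1·(1471,171) + (757,88)
step 9: (3699, 430)  from 1·(2228,259) + (1471,171)
fundamental: x₁=3699, y₁=430  (since 13682601 − 74·184900 = 1)
k=2:  x_2 = 3699·3699+74·430·430 = 27365201,  y_2 = 3699·430+430·3699 = 3181140
k=3:  x_3 = 3699·27365201+74·430·3181140 = 202447753299,  y_3 = 3699·3181140+430·27365201 = 23534073290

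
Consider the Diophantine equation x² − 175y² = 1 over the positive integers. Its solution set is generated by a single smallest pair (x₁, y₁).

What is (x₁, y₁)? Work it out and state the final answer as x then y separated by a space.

d=175: √d = [13; 4,2,1,2,4,26] (ℓ=6, even), read p_5/q_5
k=0  a_k=13  p_k/q_k = 13/1
…
k=2  a_k=2  p_k/q_k = 119/9
k=3  a_k=1  p_k/q_k = 172/13
k=4  a_k=2  p_k/q_k = 463/35
k=5  a_k=4  p_k/q_k = 2024/153
(x₁, y₁) = (2024, 153);  2024² − 175·153² = 1 ✓

2024 153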